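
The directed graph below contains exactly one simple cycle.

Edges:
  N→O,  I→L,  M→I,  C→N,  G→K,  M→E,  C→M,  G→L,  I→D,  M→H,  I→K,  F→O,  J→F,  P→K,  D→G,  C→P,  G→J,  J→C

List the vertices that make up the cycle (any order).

C, D, G, I, J, M

DFS with gray/black marking from J:
J gray
  C gray
    P gray
      K gray
      K black
    P black
    M gray
      E gray
      E black
      H gray
      H black
      I gray
        D gray
          G gray
            L gray
            L black
            G→K: K black — skip
            G→J: J is gray → back edge
Back edge closes the cycle J → C → M → I → D → G → J; its vertices are {C, D, G, I, J, M}.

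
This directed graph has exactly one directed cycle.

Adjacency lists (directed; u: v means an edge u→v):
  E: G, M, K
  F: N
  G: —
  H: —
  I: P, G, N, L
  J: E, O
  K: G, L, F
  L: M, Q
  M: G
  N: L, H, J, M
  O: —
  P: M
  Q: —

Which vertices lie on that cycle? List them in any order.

E, F, J, K, N

DFS with gray/black marking from N:
N gray
  L gray
    M gray
      G gray
      G black
    M black
    Q gray
    Q black
  L black
  H gray
  H black
  J gray
    E gray
      E→G: G black — skip
      E→M: M black — skip
      K gray
        K→G: G black — skip
        K→L: L black — skip
        F gray
          F→N: N is gray → back edge
Back edge closes the cycle N → J → E → K → F → N; its vertices are {E, F, J, K, N}.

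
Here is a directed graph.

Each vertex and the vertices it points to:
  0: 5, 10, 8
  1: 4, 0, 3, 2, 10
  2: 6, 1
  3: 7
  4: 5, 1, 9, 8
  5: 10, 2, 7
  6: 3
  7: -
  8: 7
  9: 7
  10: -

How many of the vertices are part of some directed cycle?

A vertex is on a directed cycle iff it belongs to a strongly connected component of size ≥ 2 (or has a self-loop).
The vertices on cycles are {0, 1, 2, 4, 5} — 5 in total.

5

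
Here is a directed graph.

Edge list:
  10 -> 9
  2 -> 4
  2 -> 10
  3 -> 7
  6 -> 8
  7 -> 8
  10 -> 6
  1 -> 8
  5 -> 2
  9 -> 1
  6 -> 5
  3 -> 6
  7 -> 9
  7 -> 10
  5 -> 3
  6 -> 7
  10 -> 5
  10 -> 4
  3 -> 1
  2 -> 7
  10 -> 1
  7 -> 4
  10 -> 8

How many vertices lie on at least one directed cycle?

6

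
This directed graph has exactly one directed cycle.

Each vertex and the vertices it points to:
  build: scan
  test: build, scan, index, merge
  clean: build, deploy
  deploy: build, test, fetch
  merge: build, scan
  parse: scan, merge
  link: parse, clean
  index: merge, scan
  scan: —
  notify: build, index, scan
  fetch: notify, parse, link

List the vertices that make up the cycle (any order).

link, clean, fetch, deploy

DFS with gray/black marking from deploy:
deploy gray
  build gray
    scan gray
    scan black
  build black
  test gray
    test→build: build black — skip
    test→scan: scan black — skip
    index gray
      merge gray
        merge→build: build black — skip
        merge→scan: scan black — skip
      merge black
      index→scan: scan black — skip
    index black
    test→merge: merge black — skip
  test black
  fetch gray
    notify gray
      notify→build: build black — skip
      notify→index: index black — skip
      notify→scan: scan black — skip
    notify black
    parse gray
      parse→scan: scan black — skip
      parse→merge: merge black — skip
    parse black
    link gray
      link→parse: parse black — skip
      clean gray
        clean→build: build black — skip
        clean→deploy: deploy is gray → back edge
Back edge closes the cycle deploy → fetch → link → clean → deploy; its vertices are {link, clean, fetch, deploy}.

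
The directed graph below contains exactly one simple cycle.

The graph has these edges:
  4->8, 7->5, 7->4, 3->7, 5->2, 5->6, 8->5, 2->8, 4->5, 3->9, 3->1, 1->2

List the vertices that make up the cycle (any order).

2, 5, 8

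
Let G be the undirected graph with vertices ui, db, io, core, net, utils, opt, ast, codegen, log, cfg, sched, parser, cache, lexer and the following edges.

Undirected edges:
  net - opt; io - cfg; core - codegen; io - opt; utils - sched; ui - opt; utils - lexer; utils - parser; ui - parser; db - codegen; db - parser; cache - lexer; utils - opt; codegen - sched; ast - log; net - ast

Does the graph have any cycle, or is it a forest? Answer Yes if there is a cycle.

DFS, tracking each vertex's parent; an edge to a visited non-parent vertex closes a cycle.
Start from io:
visit io (parent –)
  visit cfg (parent io)
    cfg–io: parent, skip
  visit opt (parent io)
    visit ui (parent opt)
      ui–opt: parent, skip
      visit parser (parent ui)
        visit db (parent parser)
          visit codegen (parent db)
            visit core (parent codegen)
              core–codegen: parent, skip
            visit sched (parent codegen)
              sched–codegen: parent, skip
              visit utils (parent sched)
                visit lexer (parent utils)
                  lexer–utils: parent, skip
                  visit cache (parent lexer)
                    cache–lexer: parent, skip
                utils–sched: parent, skip
                utils–opt: opt visited and ≠ parent → cycle
Cycle: opt – ui – parser – db – codegen – sched – utils – opt.

Yes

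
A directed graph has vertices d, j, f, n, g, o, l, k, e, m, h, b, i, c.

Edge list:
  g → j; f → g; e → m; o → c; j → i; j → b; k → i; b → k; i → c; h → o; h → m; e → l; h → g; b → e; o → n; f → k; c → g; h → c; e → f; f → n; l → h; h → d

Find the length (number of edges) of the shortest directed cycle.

For each vertex v, BFS finds the shortest path from v back to v.
The shortest such closed walk is j → i → c → g → j, length 4.

4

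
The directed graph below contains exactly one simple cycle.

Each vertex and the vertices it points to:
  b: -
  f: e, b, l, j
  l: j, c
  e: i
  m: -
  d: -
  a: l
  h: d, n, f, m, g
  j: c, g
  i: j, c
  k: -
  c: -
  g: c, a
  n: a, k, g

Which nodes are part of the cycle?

DFS with gray/black marking from g:
g gray
  c gray
  c black
  a gray
    l gray
      j gray
        j→c: c black — skip
        j→g: g is gray → back edge
Back edge closes the cycle g → a → l → j → g; its vertices are {a, g, j, l}.

a, g, j, l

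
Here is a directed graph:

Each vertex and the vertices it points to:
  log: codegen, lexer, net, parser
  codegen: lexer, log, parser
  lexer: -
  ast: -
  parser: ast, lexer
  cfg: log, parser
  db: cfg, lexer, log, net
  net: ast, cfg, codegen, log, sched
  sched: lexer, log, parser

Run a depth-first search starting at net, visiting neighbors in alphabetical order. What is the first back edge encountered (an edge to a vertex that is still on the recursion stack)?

codegen→log

DFS from net (visiting neighbors in alphabetical order); mark gray on enter, black on exit:
net gray
  ast gray
  ast black
  cfg gray
    log gray
      codegen gray
        lexer gray
        lexer black
        codegen→log: log is gray → back edge
First back edge: codegen → log.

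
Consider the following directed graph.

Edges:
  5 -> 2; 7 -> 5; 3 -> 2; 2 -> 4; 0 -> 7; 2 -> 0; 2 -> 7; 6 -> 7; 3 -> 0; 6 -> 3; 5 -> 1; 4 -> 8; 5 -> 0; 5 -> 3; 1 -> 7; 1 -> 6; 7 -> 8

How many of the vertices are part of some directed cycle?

A vertex is on a directed cycle iff it belongs to a strongly connected component of size ≥ 2 (or has a self-loop).
The vertices on cycles are {0, 1, 2, 3, 5, 6, 7} — 7 in total.

7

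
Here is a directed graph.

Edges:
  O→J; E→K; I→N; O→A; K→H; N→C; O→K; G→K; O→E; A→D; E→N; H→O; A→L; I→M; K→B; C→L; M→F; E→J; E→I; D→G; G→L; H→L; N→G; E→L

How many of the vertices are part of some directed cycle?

9

A vertex is on a directed cycle iff it belongs to a strongly connected component of size ≥ 2 (or has a self-loop).
The vertices on cycles are {A, D, E, G, H, I, K, N, O} — 9 in total.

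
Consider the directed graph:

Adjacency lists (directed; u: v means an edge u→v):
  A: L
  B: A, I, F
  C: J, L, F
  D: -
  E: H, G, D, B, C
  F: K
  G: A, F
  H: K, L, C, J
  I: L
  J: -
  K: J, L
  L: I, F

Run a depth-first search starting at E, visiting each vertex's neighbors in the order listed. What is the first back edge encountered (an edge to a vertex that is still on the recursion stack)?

I→L

DFS from E (visiting each vertex's neighbors in the order listed); mark gray on enter, black on exit:
E gray
  H gray
    K gray
      J gray
      J black
      L gray
        I gray
          I→L: L is gray → back edge
First back edge: I → L.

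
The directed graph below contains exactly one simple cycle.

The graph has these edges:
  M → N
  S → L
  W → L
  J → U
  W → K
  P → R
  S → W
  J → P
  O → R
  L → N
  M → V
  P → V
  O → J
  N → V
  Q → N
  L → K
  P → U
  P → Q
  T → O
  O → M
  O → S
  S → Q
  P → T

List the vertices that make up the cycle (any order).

J, O, P, T

DFS with gray/black marking from O:
O gray
  J gray
    U gray
    U black
    P gray
      P→U: U black — skip
      V gray
      V black
      Q gray
        N gray
          N→V: V black — skip
        N black
      Q black
      T gray
        T→O: O is gray → back edge
Back edge closes the cycle O → J → P → T → O; its vertices are {J, O, P, T}.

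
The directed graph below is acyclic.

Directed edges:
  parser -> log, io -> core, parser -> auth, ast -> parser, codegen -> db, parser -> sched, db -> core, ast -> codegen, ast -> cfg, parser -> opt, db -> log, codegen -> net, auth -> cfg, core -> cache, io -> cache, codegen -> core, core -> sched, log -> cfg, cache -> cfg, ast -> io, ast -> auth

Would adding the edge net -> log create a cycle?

Adding net→log creates a cycle iff log can already reach net.
Explore from log: no path reaches net. The graph stays acyclic.

No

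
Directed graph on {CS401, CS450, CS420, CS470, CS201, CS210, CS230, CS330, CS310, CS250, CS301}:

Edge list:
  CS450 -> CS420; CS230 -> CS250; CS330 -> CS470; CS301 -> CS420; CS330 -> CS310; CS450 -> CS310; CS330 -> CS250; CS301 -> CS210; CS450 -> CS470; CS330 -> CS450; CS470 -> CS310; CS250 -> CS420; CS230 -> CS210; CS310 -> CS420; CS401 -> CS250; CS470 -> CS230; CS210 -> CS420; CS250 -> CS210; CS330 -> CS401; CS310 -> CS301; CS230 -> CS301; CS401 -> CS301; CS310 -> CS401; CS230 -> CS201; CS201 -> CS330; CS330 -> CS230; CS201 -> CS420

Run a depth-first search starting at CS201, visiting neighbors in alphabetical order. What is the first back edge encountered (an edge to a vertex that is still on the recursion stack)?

DFS from CS201 (visiting neighbors in alphabetical order); mark gray on enter, black on exit:
CS201 gray
  CS330 gray
    CS230 gray
      CS230→CS201: CS201 is gray → back edge
First back edge: CS230 → CS201.

CS230->CS201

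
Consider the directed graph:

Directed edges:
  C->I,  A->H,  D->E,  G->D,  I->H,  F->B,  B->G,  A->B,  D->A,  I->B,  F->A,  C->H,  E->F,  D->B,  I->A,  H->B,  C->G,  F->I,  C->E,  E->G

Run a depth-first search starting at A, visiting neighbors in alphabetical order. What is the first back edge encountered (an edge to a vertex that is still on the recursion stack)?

D->A

DFS from A (visiting neighbors in alphabetical order); mark gray on enter, black on exit:
A gray
  B gray
    G gray
      D gray
        D→A: A is gray → back edge
First back edge: D → A.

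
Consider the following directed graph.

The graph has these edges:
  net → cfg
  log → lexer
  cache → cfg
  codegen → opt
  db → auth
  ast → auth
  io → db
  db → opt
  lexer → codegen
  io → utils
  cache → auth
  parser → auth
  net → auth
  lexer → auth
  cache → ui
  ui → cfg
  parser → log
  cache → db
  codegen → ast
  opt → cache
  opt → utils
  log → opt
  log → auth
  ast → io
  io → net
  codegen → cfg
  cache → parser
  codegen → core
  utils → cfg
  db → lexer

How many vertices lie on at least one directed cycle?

A vertex is on a directed cycle iff it belongs to a strongly connected component of size ≥ 2 (or has a self-loop).
The vertices on cycles are {db, io, ast, log, opt, cache, lexer, parser, codegen} — 9 in total.

9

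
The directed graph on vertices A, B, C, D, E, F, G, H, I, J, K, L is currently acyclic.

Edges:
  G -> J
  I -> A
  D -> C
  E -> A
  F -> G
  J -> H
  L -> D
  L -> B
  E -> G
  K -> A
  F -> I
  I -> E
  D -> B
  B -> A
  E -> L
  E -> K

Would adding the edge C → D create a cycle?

Yes

Adding C→D creates a cycle iff D can already reach C.
Path from D: D → C.
So D → … → C → D is a cycle.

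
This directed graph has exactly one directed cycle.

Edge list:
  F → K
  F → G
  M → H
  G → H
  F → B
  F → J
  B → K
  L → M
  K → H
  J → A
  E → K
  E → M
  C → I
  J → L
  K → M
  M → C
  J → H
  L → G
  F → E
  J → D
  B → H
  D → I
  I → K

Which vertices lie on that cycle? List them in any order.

C, I, K, M

DFS with gray/black marking from M:
M gray
  C gray
    I gray
      K gray
        H gray
        H black
        K→M: M is gray → back edge
Back edge closes the cycle M → C → I → K → M; its vertices are {C, I, K, M}.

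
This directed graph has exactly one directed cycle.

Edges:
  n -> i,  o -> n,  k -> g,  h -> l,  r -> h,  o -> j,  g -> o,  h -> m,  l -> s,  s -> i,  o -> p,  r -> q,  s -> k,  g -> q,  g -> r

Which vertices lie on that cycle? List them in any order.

DFS with gray/black marking from g:
g gray
  q gray
  q black
  r gray
    r→q: q black — skip
    h gray
      l gray
        s gray
          i gray
          i black
          k gray
            k→g: g is gray → back edge
Back edge closes the cycle g → r → h → l → s → k → g; its vertices are {g, h, k, l, r, s}.

g, h, k, l, r, s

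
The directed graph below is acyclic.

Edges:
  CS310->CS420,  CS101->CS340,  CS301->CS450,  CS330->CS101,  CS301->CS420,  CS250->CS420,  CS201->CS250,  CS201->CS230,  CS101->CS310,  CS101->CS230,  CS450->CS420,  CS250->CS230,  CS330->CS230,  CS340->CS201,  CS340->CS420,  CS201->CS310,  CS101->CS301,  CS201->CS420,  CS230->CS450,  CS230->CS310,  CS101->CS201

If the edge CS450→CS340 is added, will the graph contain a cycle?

Adding CS450→CS340 creates a cycle iff CS340 can already reach CS450.
Path from CS340: CS340 → CS201 → CS230 → CS450.
So CS340 → … → CS450 → CS340 is a cycle.

Yes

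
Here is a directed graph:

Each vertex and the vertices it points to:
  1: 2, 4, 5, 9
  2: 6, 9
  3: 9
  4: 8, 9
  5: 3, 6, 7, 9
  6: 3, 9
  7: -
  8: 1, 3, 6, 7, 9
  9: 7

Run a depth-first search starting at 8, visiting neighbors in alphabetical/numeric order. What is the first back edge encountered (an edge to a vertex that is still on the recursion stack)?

4→8

DFS from 8 (visiting neighbors in alphabetical/numeric order); mark gray on enter, black on exit:
8 gray
  1 gray
    2 gray
      6 gray
        3 gray
          9 gray
            7 gray
            7 black
          9 black
        3 black
        6→9: 9 black — skip
      6 black
      2→9: 9 black — skip
    2 black
    4 gray
      4→8: 8 is gray → back edge
First back edge: 4 → 8.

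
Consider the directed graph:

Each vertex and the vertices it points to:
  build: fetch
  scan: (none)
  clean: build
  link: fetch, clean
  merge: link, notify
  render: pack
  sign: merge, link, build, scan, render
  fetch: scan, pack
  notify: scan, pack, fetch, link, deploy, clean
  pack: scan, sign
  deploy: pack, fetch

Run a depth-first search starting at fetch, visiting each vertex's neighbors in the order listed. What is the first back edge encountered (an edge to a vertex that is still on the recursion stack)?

link->fetch

DFS from fetch (visiting each vertex's neighbors in the order listed); mark gray on enter, black on exit:
fetch gray
  scan gray
  scan black
  pack gray
    pack→scan: scan black — skip
    sign gray
      merge gray
        link gray
          link→fetch: fetch is gray → back edge
First back edge: link → fetch.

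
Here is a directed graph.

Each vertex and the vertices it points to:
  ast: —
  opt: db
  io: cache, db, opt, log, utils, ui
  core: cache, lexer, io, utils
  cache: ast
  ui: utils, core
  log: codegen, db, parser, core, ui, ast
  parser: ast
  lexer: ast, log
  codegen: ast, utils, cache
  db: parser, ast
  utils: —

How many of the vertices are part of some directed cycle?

A vertex is on a directed cycle iff it belongs to a strongly connected component of size ≥ 2 (or has a self-loop).
The vertices on cycles are {io, ui, log, core, lexer} — 5 in total.

5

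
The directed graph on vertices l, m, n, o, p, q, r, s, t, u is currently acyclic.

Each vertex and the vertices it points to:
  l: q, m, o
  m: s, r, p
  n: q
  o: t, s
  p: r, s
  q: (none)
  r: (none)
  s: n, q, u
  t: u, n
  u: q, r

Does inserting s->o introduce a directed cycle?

Yes

Adding s→o creates a cycle iff o can already reach s.
Path from o: o → s.
So o → … → s → o is a cycle.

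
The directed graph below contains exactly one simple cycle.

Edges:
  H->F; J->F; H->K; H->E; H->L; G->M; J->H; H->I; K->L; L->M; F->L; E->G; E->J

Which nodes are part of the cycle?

DFS with gray/black marking from E:
E gray
  J gray
    H gray
      K gray
        L gray
          M gray
          M black
        L black
      K black
      H→E: E is gray → back edge
Back edge closes the cycle E → J → H → E; its vertices are {E, H, J}.

E, H, J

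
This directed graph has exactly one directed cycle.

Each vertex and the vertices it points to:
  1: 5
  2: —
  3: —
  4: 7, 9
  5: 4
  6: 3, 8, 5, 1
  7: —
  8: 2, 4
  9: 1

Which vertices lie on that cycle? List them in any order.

DFS with gray/black marking from 5:
5 gray
  4 gray
    7 gray
    7 black
    9 gray
      1 gray
        1→5: 5 is gray → back edge
Back edge closes the cycle 5 → 4 → 9 → 1 → 5; its vertices are {1, 4, 5, 9}.

1, 4, 5, 9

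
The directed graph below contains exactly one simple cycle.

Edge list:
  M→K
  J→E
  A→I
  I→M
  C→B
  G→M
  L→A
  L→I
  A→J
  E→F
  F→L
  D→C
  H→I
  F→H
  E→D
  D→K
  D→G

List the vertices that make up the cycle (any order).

A, E, F, J, L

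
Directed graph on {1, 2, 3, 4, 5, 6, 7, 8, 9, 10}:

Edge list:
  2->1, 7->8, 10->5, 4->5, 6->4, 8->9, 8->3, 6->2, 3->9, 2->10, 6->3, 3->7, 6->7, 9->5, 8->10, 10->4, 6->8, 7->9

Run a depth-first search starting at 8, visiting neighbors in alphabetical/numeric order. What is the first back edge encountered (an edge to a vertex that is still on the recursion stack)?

7→8

DFS from 8 (visiting neighbors in alphabetical/numeric order); mark gray on enter, black on exit:
8 gray
  3 gray
    7 gray
      7→8: 8 is gray → back edge
First back edge: 7 → 8.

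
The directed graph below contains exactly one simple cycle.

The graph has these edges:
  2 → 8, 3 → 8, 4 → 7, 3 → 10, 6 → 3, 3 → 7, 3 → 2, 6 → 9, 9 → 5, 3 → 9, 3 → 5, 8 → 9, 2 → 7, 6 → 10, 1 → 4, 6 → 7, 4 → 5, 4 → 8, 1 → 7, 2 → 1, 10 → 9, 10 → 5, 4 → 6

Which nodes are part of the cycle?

1, 2, 3, 4, 6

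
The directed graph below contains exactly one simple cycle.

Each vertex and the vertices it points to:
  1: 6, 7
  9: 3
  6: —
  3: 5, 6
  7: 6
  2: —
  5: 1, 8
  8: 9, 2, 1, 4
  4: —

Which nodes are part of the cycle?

DFS with gray/black marking from 8:
8 gray
  9 gray
    3 gray
      5 gray
        1 gray
          6 gray
          6 black
          7 gray
            7→6: 6 black — skip
          7 black
        1 black
        5→8: 8 is gray → back edge
Back edge closes the cycle 8 → 9 → 3 → 5 → 8; its vertices are {3, 5, 8, 9}.

3, 5, 8, 9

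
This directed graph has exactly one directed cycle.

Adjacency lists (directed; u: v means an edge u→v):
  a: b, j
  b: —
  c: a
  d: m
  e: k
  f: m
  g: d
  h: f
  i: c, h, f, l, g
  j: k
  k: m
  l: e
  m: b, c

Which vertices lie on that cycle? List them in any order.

a, c, j, k, m

DFS with gray/black marking from c:
c gray
  a gray
    b gray
    b black
    j gray
      k gray
        m gray
          m→b: b black — skip
          m→c: c is gray → back edge
Back edge closes the cycle c → a → j → k → m → c; its vertices are {a, c, j, k, m}.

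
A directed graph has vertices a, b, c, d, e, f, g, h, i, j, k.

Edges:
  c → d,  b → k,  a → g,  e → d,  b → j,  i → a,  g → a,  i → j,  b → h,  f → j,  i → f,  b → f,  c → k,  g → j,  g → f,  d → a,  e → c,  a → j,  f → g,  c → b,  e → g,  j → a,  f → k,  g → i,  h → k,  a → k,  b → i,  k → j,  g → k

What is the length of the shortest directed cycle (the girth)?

2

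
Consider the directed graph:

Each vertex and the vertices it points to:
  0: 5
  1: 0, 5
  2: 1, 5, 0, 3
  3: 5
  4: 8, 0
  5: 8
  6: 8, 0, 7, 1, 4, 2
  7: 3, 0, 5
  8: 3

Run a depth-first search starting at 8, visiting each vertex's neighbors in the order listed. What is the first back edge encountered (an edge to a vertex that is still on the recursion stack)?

5→8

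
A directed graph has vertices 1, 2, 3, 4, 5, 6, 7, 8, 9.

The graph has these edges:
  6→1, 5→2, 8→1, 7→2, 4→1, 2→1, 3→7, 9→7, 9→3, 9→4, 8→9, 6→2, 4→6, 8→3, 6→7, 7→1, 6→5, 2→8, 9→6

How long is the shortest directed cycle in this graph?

For each vertex v, BFS finds the shortest path from v back to v.
The shortest such closed walk is 9 → 7 → 2 → 8 → 9, length 4.

4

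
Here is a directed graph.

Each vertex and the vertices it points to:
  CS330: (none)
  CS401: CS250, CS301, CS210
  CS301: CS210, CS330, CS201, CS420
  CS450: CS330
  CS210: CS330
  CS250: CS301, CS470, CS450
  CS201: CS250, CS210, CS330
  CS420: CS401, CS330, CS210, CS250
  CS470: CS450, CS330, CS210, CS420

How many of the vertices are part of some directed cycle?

6

A vertex is on a directed cycle iff it belongs to a strongly connected component of size ≥ 2 (or has a self-loop).
The vertices on cycles are {CS201, CS250, CS301, CS401, CS420, CS470} — 6 in total.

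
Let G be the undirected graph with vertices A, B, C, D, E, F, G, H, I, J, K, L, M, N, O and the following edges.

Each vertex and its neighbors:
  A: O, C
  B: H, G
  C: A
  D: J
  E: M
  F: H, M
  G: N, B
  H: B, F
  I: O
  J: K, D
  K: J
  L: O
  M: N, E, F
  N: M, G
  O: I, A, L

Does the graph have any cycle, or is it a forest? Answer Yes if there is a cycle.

Yes

DFS, tracking each vertex's parent; an edge to a visited non-parent vertex closes a cycle.
Start from D:
visit D (parent –)
  visit J (parent D)
    visit K (parent J)
      K–J: parent, skip
    J–D: parent, skip
visit A (parent –)
  visit O (parent A)
    visit I (parent O)
      I–O: parent, skip
    O–A: parent, skip
    visit L (parent O)
      L–O: parent, skip
  visit C (parent A)
    C–A: parent, skip
visit B (parent –)
  visit H (parent B)
    H–B: parent, skip
    visit F (parent H)
      F–H: parent, skip
      visit M (parent F)
        visit N (parent M)
          N–M: parent, skip
          visit G (parent N)
            G–N: parent, skip
            G–B: B visited and ≠ parent → cycle
Cycle: B – H – F – M – N – G – B.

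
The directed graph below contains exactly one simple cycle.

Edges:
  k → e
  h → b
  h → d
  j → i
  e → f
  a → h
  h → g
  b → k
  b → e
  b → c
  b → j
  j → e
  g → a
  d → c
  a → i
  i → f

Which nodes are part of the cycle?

DFS with gray/black marking from h:
h gray
  b gray
    k gray
      e gray
        f gray
        f black
      e black
    k black
    j gray
      j→e: e black — skip
      i gray
        i→f: f black — skip
      i black
    j black
    b→e: e black — skip
    c gray
    c black
  b black
  d gray
    d→c: c black — skip
  d black
  g gray
    a gray
      a→h: h is gray → back edge
Back edge closes the cycle h → g → a → h; its vertices are {a, g, h}.

a, g, h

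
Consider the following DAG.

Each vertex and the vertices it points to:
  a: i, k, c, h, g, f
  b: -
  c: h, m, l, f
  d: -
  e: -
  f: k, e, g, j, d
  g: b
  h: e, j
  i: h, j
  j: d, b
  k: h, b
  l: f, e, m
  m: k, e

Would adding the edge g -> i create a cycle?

No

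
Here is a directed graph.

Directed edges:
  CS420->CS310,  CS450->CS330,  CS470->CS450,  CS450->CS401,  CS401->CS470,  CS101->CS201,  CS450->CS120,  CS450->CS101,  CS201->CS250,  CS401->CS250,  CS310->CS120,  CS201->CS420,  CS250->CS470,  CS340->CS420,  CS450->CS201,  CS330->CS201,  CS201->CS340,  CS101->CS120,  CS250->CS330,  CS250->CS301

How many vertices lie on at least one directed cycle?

A vertex is on a directed cycle iff it belongs to a strongly connected component of size ≥ 2 (or has a self-loop).
The vertices on cycles are {CS101, CS201, CS250, CS330, CS401, CS450, CS470} — 7 in total.

7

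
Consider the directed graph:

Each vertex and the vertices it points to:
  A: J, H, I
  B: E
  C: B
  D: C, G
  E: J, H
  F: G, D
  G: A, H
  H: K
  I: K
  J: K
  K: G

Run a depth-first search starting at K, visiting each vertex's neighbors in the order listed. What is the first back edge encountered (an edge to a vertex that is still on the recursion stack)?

DFS from K (visiting each vertex's neighbors in the order listed); mark gray on enter, black on exit:
K gray
  G gray
    A gray
      J gray
        J→K: K is gray → back edge
First back edge: J → K.

J->K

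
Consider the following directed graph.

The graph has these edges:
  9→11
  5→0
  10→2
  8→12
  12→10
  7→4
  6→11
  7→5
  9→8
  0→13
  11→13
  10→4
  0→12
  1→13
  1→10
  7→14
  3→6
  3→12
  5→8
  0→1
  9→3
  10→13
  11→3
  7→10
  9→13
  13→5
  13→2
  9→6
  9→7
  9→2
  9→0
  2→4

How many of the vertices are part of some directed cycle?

A vertex is on a directed cycle iff it belongs to a strongly connected component of size ≥ 2 (or has a self-loop).
The vertices on cycles are {0, 1, 3, 5, 6, 8, 10, 11, 12, 13} — 10 in total.

10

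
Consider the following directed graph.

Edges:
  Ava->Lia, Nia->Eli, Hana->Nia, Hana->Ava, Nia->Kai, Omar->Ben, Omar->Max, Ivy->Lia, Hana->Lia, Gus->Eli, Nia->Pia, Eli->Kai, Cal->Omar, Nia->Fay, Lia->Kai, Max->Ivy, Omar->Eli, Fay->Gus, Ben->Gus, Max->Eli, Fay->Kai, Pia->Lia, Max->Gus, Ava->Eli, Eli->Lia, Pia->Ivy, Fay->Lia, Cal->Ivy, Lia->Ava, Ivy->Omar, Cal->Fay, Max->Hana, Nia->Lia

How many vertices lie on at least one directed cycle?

9

A vertex is on a directed cycle iff it belongs to a strongly connected component of size ≥ 2 (or has a self-loop).
The vertices on cycles are {Ava, Eli, Ivy, Lia, Max, Nia, Pia, Hana, Omar} — 9 in total.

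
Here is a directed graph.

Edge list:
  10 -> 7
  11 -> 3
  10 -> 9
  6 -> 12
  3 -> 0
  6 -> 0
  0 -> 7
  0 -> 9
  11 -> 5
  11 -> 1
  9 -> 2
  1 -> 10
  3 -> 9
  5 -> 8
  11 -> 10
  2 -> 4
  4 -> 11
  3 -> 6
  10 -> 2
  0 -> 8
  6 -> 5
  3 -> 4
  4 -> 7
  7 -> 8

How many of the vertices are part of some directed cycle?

A vertex is on a directed cycle iff it belongs to a strongly connected component of size ≥ 2 (or has a self-loop).
The vertices on cycles are {0, 1, 2, 3, 4, 6, 9, 10, 11} — 9 in total.

9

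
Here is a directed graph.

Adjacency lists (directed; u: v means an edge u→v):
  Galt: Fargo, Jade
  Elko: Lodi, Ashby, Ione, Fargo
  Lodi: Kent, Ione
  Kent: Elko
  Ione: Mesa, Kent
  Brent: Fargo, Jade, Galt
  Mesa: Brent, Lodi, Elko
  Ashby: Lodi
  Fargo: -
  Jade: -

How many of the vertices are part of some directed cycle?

A vertex is on a directed cycle iff it belongs to a strongly connected component of size ≥ 2 (or has a self-loop).
The vertices on cycles are {Elko, Ione, Kent, Lodi, Mesa, Ashby} — 6 in total.

6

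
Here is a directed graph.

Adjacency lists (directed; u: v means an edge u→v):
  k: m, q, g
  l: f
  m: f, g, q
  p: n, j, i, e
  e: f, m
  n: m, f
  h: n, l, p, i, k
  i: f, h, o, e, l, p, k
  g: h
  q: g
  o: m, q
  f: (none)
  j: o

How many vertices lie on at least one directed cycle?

A vertex is on a directed cycle iff it belongs to a strongly connected component of size ≥ 2 (or has a self-loop).
The vertices on cycles are {e, g, h, i, j, k, m, n, o, p, q} — 11 in total.

11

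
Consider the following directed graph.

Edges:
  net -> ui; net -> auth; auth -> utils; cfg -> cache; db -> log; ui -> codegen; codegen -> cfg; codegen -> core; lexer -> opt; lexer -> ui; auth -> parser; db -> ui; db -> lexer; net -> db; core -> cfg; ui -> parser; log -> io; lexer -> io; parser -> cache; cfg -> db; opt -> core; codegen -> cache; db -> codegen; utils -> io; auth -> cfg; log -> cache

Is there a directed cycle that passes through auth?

No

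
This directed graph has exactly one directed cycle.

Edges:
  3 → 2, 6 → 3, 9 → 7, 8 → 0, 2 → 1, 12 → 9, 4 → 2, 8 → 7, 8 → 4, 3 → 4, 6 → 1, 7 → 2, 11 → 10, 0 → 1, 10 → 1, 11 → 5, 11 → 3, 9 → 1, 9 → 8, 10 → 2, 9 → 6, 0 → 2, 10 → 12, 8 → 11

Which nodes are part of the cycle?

8, 9, 10, 11, 12

DFS with gray/black marking from 9:
9 gray
  7 gray
    2 gray
      1 gray
      1 black
    2 black
  7 black
  9→1: 1 black — skip
  6 gray
    3 gray
      3→2: 2 black — skip
      4 gray
        4→2: 2 black — skip
      4 black
    3 black
    6→1: 1 black — skip
  6 black
  8 gray
    0 gray
      0→2: 2 black — skip
      0→1: 1 black — skip
    0 black
    11 gray
      5 gray
      5 black
      11→3: 3 black — skip
      10 gray
        12 gray
          12→9: 9 is gray → back edge
Back edge closes the cycle 9 → 8 → 11 → 10 → 12 → 9; its vertices are {8, 9, 10, 11, 12}.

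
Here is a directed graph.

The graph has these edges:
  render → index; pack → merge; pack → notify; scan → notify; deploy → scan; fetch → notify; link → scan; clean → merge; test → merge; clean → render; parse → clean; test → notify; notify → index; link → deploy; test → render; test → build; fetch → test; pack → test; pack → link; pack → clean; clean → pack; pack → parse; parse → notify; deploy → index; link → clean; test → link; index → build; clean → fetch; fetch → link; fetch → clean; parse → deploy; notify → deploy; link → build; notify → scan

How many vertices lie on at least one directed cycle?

A vertex is on a directed cycle iff it belongs to a strongly connected component of size ≥ 2 (or has a self-loop).
The vertices on cycles are {link, pack, scan, test, clean, fetch, parse, deploy, notify} — 9 in total.

9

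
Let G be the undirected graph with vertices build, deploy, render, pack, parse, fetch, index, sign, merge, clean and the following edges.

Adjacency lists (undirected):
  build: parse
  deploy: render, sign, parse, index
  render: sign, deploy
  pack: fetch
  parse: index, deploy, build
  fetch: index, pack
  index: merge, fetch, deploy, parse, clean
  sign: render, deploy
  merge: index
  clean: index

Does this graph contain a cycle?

DFS, tracking each vertex's parent; an edge to a visited non-parent vertex closes a cycle.
Start from merge:
visit merge (parent –)
  visit index (parent merge)
    index–merge: parent, skip
    visit fetch (parent index)
      fetch–index: parent, skip
      visit pack (parent fetch)
        pack–fetch: parent, skip
    visit deploy (parent index)
      visit render (parent deploy)
        visit sign (parent render)
          sign–render: parent, skip
          sign–deploy: deploy visited and ≠ parent → cycle
Cycle: deploy – render – sign – deploy.

Yes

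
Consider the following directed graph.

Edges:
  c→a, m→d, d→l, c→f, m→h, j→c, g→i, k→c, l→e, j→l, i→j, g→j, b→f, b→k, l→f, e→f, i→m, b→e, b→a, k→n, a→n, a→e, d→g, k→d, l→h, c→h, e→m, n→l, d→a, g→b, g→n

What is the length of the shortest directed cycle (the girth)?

4

For each vertex v, BFS finds the shortest path from v back to v.
The shortest such closed walk is d → g → b → k → d, length 4.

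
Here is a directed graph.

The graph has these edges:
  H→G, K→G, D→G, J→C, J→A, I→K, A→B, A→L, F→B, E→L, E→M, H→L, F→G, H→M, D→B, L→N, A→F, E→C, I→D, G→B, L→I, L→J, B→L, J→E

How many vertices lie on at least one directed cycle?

A vertex is on a directed cycle iff it belongs to a strongly connected component of size ≥ 2 (or has a self-loop).
The vertices on cycles are {A, B, D, E, F, G, I, J, K, L} — 10 in total.

10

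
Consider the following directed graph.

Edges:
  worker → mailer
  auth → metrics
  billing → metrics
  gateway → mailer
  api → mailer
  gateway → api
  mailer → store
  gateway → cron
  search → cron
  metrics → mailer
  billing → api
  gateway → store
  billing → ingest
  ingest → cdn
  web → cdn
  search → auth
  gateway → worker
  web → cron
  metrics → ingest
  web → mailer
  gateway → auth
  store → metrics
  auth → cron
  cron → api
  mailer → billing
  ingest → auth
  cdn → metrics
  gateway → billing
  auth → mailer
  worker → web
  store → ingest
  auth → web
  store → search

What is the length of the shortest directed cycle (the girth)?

3

For each vertex v, BFS finds the shortest path from v back to v.
The shortest such closed walk is billing → metrics → mailer → billing, length 3.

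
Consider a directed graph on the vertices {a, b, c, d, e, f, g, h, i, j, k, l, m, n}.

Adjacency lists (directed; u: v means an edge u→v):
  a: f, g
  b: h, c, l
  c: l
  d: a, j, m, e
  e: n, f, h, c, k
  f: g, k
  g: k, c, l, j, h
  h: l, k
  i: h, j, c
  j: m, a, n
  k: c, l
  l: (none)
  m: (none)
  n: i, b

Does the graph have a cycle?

DFS with white/gray/black marking, starting from b:
b gray
  h gray
    l gray
    l black
    k gray
      c gray
        c→l: l black — skip
      c black
      k→l: l black — skip
    k black
  h black
  b→c: c black — skip
  b→l: l black — skip
b black
a gray
  f gray
    g gray
      g→k: k black — skip
      g→c: c black — skip
      g→l: l black — skip
      j gray
        m gray
        m black
        j→a: a is gray → back edge
Back edge found, so a cycle exists: a → f → g → j → a.

Yes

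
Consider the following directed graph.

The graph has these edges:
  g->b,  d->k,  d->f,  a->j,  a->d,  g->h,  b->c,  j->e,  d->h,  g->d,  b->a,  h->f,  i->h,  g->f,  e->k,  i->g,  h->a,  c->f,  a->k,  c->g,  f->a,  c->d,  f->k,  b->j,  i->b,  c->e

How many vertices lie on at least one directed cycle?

A vertex is on a directed cycle iff it belongs to a strongly connected component of size ≥ 2 (or has a self-loop).
The vertices on cycles are {a, b, c, d, f, g, h} — 7 in total.

7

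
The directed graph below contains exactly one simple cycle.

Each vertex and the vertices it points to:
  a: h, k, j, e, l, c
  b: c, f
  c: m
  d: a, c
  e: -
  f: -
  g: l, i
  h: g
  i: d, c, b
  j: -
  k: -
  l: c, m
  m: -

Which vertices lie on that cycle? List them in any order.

DFS with gray/black marking from a:
a gray
  h gray
    g gray
      l gray
        c gray
          m gray
          m black
        c black
        l→m: m black — skip
      l black
      i gray
        d gray
          d→a: a is gray → back edge
Back edge closes the cycle a → h → g → i → d → a; its vertices are {a, d, g, h, i}.

a, d, g, h, i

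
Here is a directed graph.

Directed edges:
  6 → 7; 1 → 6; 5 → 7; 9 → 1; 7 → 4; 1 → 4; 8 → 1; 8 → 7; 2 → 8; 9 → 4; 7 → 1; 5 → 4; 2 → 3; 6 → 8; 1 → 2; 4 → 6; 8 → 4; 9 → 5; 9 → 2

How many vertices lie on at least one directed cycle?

6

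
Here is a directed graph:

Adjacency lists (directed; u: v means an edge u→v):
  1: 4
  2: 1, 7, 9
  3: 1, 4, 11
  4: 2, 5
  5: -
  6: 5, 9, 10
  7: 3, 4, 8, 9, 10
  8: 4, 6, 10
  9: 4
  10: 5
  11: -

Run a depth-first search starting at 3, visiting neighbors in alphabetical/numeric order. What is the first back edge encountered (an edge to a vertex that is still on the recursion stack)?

DFS from 3 (visiting neighbors in alphabetical/numeric order); mark gray on enter, black on exit:
3 gray
  1 gray
    4 gray
      2 gray
        2→1: 1 is gray → back edge
First back edge: 2 → 1.

2→1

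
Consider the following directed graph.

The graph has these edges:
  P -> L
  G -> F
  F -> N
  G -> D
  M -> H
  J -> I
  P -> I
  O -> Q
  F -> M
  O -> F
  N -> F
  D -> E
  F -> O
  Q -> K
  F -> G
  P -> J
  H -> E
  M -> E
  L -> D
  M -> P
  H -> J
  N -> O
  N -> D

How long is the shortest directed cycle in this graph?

2

For each vertex v, BFS finds the shortest path from v back to v.
The shortest such closed walk is N → F → N, length 2.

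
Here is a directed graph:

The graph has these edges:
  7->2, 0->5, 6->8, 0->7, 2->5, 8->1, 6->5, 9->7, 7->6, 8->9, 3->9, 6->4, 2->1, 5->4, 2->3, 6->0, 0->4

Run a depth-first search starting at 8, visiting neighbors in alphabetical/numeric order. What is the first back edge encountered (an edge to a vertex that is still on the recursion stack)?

3→9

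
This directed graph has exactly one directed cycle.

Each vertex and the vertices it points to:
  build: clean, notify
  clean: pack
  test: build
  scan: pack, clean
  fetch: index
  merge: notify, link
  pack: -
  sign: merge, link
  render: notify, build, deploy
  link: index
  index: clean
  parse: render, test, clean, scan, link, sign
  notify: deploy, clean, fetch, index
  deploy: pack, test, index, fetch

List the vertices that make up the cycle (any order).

test, build, deploy, notify

DFS with gray/black marking from test:
test gray
  build gray
    clean gray
      pack gray
      pack black
    clean black
    notify gray
      deploy gray
        deploy→pack: pack black — skip
        deploy→test: test is gray → back edge
Back edge closes the cycle test → build → notify → deploy → test; its vertices are {test, build, deploy, notify}.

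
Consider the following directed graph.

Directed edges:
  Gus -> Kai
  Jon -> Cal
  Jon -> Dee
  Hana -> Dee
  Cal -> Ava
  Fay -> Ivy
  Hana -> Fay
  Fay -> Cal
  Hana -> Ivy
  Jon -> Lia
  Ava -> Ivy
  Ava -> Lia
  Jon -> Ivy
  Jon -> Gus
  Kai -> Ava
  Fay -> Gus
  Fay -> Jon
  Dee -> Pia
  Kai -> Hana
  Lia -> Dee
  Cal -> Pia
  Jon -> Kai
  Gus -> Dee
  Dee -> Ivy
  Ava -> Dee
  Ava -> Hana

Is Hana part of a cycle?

Hana is on a cycle iff Hana can reach itself via ≥1 edge.
Hana → Fay → Gus → Kai → Hana — yes.

Yes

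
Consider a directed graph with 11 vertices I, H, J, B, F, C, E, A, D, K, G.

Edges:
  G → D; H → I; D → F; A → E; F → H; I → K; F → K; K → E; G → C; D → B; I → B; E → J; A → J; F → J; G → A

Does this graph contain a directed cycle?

No

DFS with white/gray/black marking, starting from G:
G gray
  A gray
    E gray
      J gray
      J black
    E black
    A→J: J black — skip
  A black
  C gray
  C black
  D gray
    F gray
      F→J: J black — skip
      K gray
        K→E: E black — skip
      K black
      H gray
        I gray
          I→K: K black — skip
          B gray
          B black
        I black
      H black
    F black
    D→B: B black — skip
  D black
G black
Every edge goes to a white or black vertex — no back edge, so the graph is acyclic.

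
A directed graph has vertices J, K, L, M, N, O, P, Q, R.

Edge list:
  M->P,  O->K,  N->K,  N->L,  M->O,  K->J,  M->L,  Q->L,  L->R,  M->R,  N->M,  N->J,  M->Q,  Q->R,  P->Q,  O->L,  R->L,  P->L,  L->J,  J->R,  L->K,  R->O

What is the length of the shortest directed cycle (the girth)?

For each vertex v, BFS finds the shortest path from v back to v.
The shortest such closed walk is L → R → L, length 2.

2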